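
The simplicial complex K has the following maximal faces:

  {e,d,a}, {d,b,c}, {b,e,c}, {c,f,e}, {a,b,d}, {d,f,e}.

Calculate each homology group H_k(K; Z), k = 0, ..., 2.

Order the vertices as a < b < c < d < e < f. Listing each simplex with vertices in this order, K has dimension 2 with simplices:

  0-simplices (6): a, b, c, d, e, f
  1-simplices (12): ab, ad, ae, bc, bd, be, cd, ce, cf, de, df, ef
  2-simplices (6): abd, ade, bcd, bce, cef, def

so the chain groups are C_0 ≅ Z^6, C_1 ≅ Z^12, C_2 ≅ Z^6.

The boundary map ∂_1: C_1 → C_0 maps an edge to its endpoints' difference, ∂[p,q] = q − p.
As a 6×12 matrix over Z this has rank 5, with invariant factors (1,1,1,1,1).

The boundary map ∂_2: C_2 → C_1 maps a triangle to the signed sum of its edges. For instance
  ∂def = ef − df + de,
  ∂cef = ef − cf + ce.
The 12×6 boundary matrix has rank 6 and Smith normal form diag(1,1,1,1,1,1).

Now H_k = ker ∂_k / im ∂_{k+1}, so:

  H_0: rank C_0 − rank ∂_1 = 6 − 5 = 1, and the invariant factors of ∂_1 are all 1, so H_0 = Z.
  H_1: rank ker ∂_1 − rank ∂_2 = (12 − 5) − 6 = 1, and the invariant factors of ∂_2 are all 1, so H_1 = Z.
  H_2: rank ker ∂_2 − rank ∂_3 = (6 − 6) − 0 = 0, and there is no ∂_3, so H_2 = 0.

(K is a triangulation of the cylinder S^1 x I.)

H_0 ≅ Z,  H_1 ≅ Z,  H_2 = 0.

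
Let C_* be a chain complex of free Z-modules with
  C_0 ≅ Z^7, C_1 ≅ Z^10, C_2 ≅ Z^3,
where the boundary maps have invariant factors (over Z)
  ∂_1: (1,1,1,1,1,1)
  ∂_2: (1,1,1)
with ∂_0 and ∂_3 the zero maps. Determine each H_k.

H_0: b_0 = 7 − 0 − 6 = 1; torsion from ∂_1 factors > 1: none. So H_0 ≅ Z.
H_1: b_1 = 10 − 6 − 3 = 1; torsion from ∂_2 factors > 1: none. So H_1 ≅ Z.
H_2: b_2 = 3 − 3 − 0 = 0; torsion from ∂_3 factors > 1: none. So H_2 ≅ 0.

H_0 ≅ Z,  H_1 ≅ Z,  H_2 = 0.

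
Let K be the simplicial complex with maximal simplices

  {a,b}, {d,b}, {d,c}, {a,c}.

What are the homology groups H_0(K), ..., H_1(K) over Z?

H_0 ≅ Z,  H_1 ≅ Z.

Order the vertices as a < b < c < d. Listing each simplex with vertices in this order, K has dimension 1 with simplices:

  0-simplices (4): a, b, c, d
  1-simplices (4): ab, ac, bd, cd

so the chain groups are C_0 ≅ Z^4, C_1 ≅ Z^4.

∂_1: C_1 → C_0 maps an edge to its endpoints' difference, ∂[p,q] = q − p. For instance
  ∂bd = d − b.
This gives a 4×4 integer matrix of rank 3; reducing to Smith normal form yields diagonal entries (1,1,1).

Reading off H_k = ker ∂_k / im ∂_{k+1}:

  H_0: rank C_0 − rank ∂_1 = 4 − 3 = 1, and the invariant factors of ∂_1 are all 1, so H_0 = Z.
  H_1: rank ker ∂_1 − rank ∂_2 = (4 − 3) − 0 = 1, and there is no ∂_2, so H_1 = Z.

(K is a triangulation of the circle S^1.)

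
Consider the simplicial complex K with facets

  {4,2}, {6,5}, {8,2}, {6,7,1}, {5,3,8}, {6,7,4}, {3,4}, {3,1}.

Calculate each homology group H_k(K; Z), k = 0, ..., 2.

H_0 ≅ Z,  H_1 ≅ Z^3,  H_2 = 0.

Fix the vertex order 1 < 2 < 3 < 4 < 5 < 6 < 7 < 8 and write every simplex with vertices in increasing order. Then dim K = 2 and the simplices of K are:

  0-simplices (8): [1], [2], [3], [4], [5], [6], [7], [8]
  1-simplices (13): [1,3], [1,6], [1,7], [2,4], [2,8], [3,4], [3,5], [3,8], [4,6], [4,7], [5,6], [5,8], [6,7]
  2-simplices (3): [1,6,7], [3,5,8], [4,6,7]

Hence C_0 ≅ Z^8, C_1 ≅ Z^13, C_2 ≅ Z^3.

The boundary map ∂_1: C_1 → C_0 maps an edge to its endpoints' difference, ∂[p,q] = q − p.
As a 8×13 matrix over Z this has rank 7, with invariant factors (1,1,1,1,1,1,1).

Boundary ∂_2: C_2 → C_1 sends each 2-simplex [p,q,r] to [q,r] − [p,r] + [p,q]. For instance
  ∂[3,5,8] = [5,8] − [3,8] + [3,5],
  ∂[4,6,7] = [6,7] − [4,7] + [4,6].
This gives a 13×3 integer matrix of rank 3; reducing to Smith normal form yields diagonal entries (1,1,1).

Now H_k = ker ∂_k / im ∂_{k+1}, so:

  H_0: rank C_0 − rank ∂_1 = 8 − 7 = 1, and the invariant factors of ∂_1 are all 1, so H_0 ≅ Z.
  H_1: rank ker ∂_1 − rank ∂_2 = (13 − 7) − 3 = 3, and the invariant factors of ∂_2 are all 1, so H_1 ≅ Z^3.
  H_2: rank ker ∂_2 − rank ∂_3 = (3 − 3) − 0 = 0, and there is no ∂_3, so H_2 ≅ 0.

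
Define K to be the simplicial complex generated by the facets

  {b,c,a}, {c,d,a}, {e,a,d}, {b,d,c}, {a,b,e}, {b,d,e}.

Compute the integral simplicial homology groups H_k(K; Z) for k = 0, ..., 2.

Order the vertices as a < b < c < d < e. Listing each simplex with vertices in this order, K has dimension 2 with simplices:

  0-simplices (5): a, b, c, d, e
  1-simplices (9): ab, ac, ad, ae, bc, bd, be, cd, de
  2-simplices (6): abc, abe, acd, ade, bcd, bde

so the chain groups are C_0 ≅ Z^5, C_1 ≅ Z^9, C_2 ≅ Z^6.

The boundary map ∂_1: C_1 → C_0 is given by ∂[p,q] = [q] − [p]. For instance
  ∂ab = b − a.
This gives a 5×9 integer matrix of rank 4; reducing to Smith normal form yields diagonal entries (1,1,1,1).

Boundary ∂_2: C_2 → C_1 acts by ∂[p,q,r] = [q,r] − [p,r] + [p,q]. For instance
  ∂bcd = cd − bd + bc,
  ∂abe = be − ae + ab.
This gives a 9×6 integer matrix of rank 5; reducing to Smith normal form yields diagonal entries (1,1,1,1,1).

From H_k ≅ ker(∂_k) / im(∂_{k+1}) we obtain:

  H_0: rank C_0 − rank ∂_1 = 5 − 4 = 1, and the invariant factors of ∂_1 are all 1, so H_0 ≅ Z.
  H_1: rank ker ∂_1 − rank ∂_2 = (9 − 4) − 5 = 0, and the invariant factors of ∂_2 are all 1, so H_1 ≅ 0.
  H_2: rank ker ∂_2 − rank ∂_3 = (6 − 5) − 0 = 1, and there is no ∂_3, so H_2 ≅ Z.

H_0 ≅ Z,  H_1 = 0,  H_2 ≅ Z.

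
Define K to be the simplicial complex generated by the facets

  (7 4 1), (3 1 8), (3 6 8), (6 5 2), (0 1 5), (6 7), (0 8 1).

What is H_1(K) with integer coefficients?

Take the total order 0 < 1 < 2 < 3 < 4 < 5 < 6 < 7 < 8 on the vertex set. Then K (dimension 2) consists of the simplices:

  0-simplices (9): [0], [1], [2], [3], [4], [5], [6], [7], [8]
  1-simplices (16): [0,1], [0,5], [0,8], [1,3], [1,4], [1,5], [1,7], [1,8], [2,5], [2,6], [3,6], [3,8], [4,7], [5,6], [6,7], [6,8]
  2-simplices (6): [0,1,5], [0,1,8], [1,3,8], [1,4,7], [2,5,6], [3,6,8]

giving chain groups C_0 ≅ Z^9, C_1 ≅ Z^16, C_2 ≅ Z^6.

The boundary map ∂_1: C_1 → C_0 is given by ∂[p,q] = [q] − [p].
The 9×16 boundary matrix has rank 8 and Smith normal form diag(1,1,1,1,1,1,1,1).

Boundary ∂_2: C_2 → C_1 acts by ∂[p,q,r] = [q,r] − [p,r] + [p,q]. For instance
  ∂[0,1,8] = [1,8] − [0,8] + [0,1],
  ∂[1,4,7] = [4,7] − [1,7] + [1,4].
As a 16×6 matrix over Z this has rank 6, with invariant factors (1,1,1,1,1,1).

From H_k ≅ ker(∂_k) / im(∂_{k+1}) we obtain:

  H_1: rank ker ∂_1 − rank ∂_2 = (16 − 8) − 6 = 2, and the invariant factors of ∂_2 are all 1, so H_1 ≅ Z^2.

H_1 ≅ Z^2.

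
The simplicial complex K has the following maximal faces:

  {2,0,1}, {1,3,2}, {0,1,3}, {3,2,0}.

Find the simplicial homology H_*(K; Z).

Fix the vertex order 0 < 1 < 2 < 3 and write every simplex with vertices in increasing order. Then dim K = 2 and the simplices of K are:

  0-simplices (4): [0], [1], [2], [3]
  1-simplices (6): [0,1], [0,2], [0,3], [1,2], [1,3], [2,3]
  2-simplices (4): [0,1,2], [0,1,3], [0,2,3], [1,2,3]

giving chain groups C_0 ≅ Z^4, C_1 ≅ Z^6, C_2 ≅ Z^4.

The boundary map ∂_1: C_1 → C_0 maps an edge to its endpoints' difference, ∂[p,q] = q − p. For instance
  ∂[0,2] = [2] − [0].
This gives a 4×6 integer matrix of rank 3; reducing to Smith normal form yields diagonal entries (1,1,1).

Boundary ∂_2: C_2 → C_1 maps a triangle to the signed sum of its edges. For instance
  ∂[0,2,3] = [2,3] − [0,3] + [0,2],
  ∂[0,1,3] = [1,3] − [0,3] + [0,1].
This gives a 6×4 integer matrix of rank 3; reducing to Smith normal form yields diagonal entries (1,1,1).

Computing H_k = (kernel of ∂_k) / (image of ∂_{k+1}):

  H_0: rank C_0 − rank ∂_1 = 4 − 3 = 1, and the invariant factors of ∂_1 are all 1, so H_0 = Z.
  H_1: rank ker ∂_1 − rank ∂_2 = (6 − 3) − 3 = 0, and the invariant factors of ∂_2 are all 1, so H_1 = 0.
  H_2: rank ker ∂_2 − rank ∂_3 = (4 − 3) − 0 = 1, and there is no ∂_3, so H_2 = Z.

As a check, the Euler characteristic is 4 − 6 + 4 = 2, which agrees with 1 − 0 + 1 = 2.

H_0 ≅ Z,  H_1 = 0,  H_2 ≅ Z.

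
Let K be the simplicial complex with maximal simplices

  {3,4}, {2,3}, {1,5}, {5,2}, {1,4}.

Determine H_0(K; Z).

H_0 = Z.

Fix the vertex order 1 < 2 < 3 < 4 < 5 and write every simplex with vertices in increasing order. Then dim K = 1 and the simplices of K are:

  0-simplices (5): [1], [2], [3], [4], [5]
  1-simplices (5): [1,4], [1,5], [2,3], [2,5], [3,4]

Hence C_0 ≅ Z^5, C_1 ≅ Z^5.

∂_1: C_1 → C_0 maps an edge to its endpoints' difference, ∂[p,q] = q − p.
As a 5×5 matrix over Z this has rank 4, with invariant factors (1,1,1,1).

Now H_k = ker ∂_k / im ∂_{k+1}, so:

  H_0: rank C_0 − rank ∂_1 = 5 − 4 = 1, and the invariant factors of ∂_1 are all 1, so H_0 = Z.

(K is a triangulation of the circle S^1.)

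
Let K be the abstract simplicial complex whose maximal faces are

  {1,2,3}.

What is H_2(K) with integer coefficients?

Order the vertices as 1 < 2 < 3. Listing each simplex with vertices in this order, K has dimension 2 with simplices:

  0-simplices (3): [1], [2], [3]
  1-simplices (3): [1,2], [1,3], [2,3]
  2-simplices (1): [1,2,3]

Hence C_0 ≅ Z^3, C_1 ≅ Z^3, C_2 ≅ Z^1.

∂_1: C_1 → C_0 sends each edge [p,q] (with p < q) to q − p. For instance
  ∂[2,3] = [3] − [2].
The 3×3 boundary matrix has rank 2 and Smith normal form diag(1,1).

Boundary ∂_2: C_2 → C_1 acts by ∂[p,q,r] = [q,r] − [p,r] + [p,q]. For instance
  ∂[1,2,3] = [2,3] − [1,3] + [1,2].
As a 3×1 matrix over Z this has rank 1, with invariant factors (1).

Reading off H_k = ker ∂_k / im ∂_{k+1}:

  H_2: rank ker ∂_2 − rank ∂_3 = (1 − 1) − 0 = 0, and there is no ∂_3, so H_2 = 0.

(K is a triangulation of the 2-simplex.)

H_2 = 0.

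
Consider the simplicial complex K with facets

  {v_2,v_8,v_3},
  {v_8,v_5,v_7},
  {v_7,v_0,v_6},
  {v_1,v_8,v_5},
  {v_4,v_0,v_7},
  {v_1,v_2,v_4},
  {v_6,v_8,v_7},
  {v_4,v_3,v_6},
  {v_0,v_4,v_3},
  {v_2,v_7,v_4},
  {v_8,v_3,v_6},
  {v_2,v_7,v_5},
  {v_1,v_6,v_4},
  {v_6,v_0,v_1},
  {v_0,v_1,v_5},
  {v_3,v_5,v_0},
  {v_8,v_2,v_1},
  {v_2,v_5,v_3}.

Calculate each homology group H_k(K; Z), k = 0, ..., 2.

H_0 = Z,  H_1 = Z ⊕ Z/2Z,  H_2 = 0.

Take the total order v_0 < v_1 < v_2 < v_3 < v_4 < v_5 < v_6 < v_7 < v_8 on the vertex set. Then K (dimension 2) consists of the simplices:

  0-simplices (9): [v_0], [v_1], [v_2], [v_3], [v_4], [v_5], [v_6], [v_7], [v_8]
  1-simplices (27): (27 of them)
  2-simplices (18): (18 of them)

so the chain groups are C_0 ≅ Z^9, C_1 ≅ Z^27, C_2 ≅ Z^18.

The boundary map ∂_1: C_1 → C_0 maps an edge to its endpoints' difference, ∂[p,q] = q − p. For instance
  ∂[v_1,v_6] = [v_6] − [v_1].
The 9×27 boundary matrix has rank 8 and Smith normal form diag(1,1,1,1,1,1,1,1).

The boundary map ∂_2: C_2 → C_1 acts by ∂[p,q,r] = [q,r] − [p,r] + [p,q]. For instance
  ∂[v_0,v_1,v_5] = [v_1,v_5] − [v_0,v_5] + [v_0,v_1],
  ∂[v_5,v_7,v_8] = [v_7,v_8] − [v_5,v_8] + [v_5,v_7].
The resulting 27×18 matrix has rank 18, and its Smith normal form has invariant factors (1,1,1,1,1,1,1,1,1,1,1,1,1,1,1,1,1,2).

Computing H_k = (kernel of ∂_k) / (image of ∂_{k+1}):

  H_0: rank C_0 − rank ∂_1 = 9 − 8 = 1, and the invariant factors of ∂_1 are all 1, so H_0 = Z.
  H_1: rank ker ∂_1 − rank ∂_2 = (27 − 8) − 18 = 1, and ∂_2 has invariant factor 2 > 1, so H_1 = Z ⊕ Z/2Z.
  H_2: rank ker ∂_2 − rank ∂_3 = (18 − 18) − 0 = 0, and there is no ∂_3, so H_2 = 0.

As a check, the Euler characteristic is 9 − 27 + 18 = 0, which agrees with 1 − 1 + 0 = 0.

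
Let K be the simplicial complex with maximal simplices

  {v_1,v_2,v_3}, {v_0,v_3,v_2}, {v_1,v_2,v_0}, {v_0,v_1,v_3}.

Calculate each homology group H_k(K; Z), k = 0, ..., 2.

K has 4 vertices, 6 edges, 4 triangles.
rank ∂_0 = 0, rank ∂_1 = 3 ⇒ b_0 = 4 − 0 − 3 = 1; all invariant factors of ∂_1 are 1 so no torsion. So H_0 ≅ Z.
rank ∂_1 = 3, rank ∂_2 = 3 ⇒ b_1 = 6 − 3 − 3 = 0; all invariant factors of ∂_2 are 1 so no torsion. So H_1 ≅ 0.
rank ∂_2 = 3, rank ∂_3 = 0 ⇒ b_2 = 4 − 3 − 0 = 1. So H_2 ≅ Z.

H_0 = Z,  H_1 = 0,  H_2 = Z.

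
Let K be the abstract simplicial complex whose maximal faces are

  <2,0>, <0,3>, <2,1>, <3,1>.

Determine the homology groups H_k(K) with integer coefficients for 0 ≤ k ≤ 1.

Order the vertices as 0 < 1 < 2 < 3. Listing each simplex with vertices in this order, K has dimension 1 with simplices:

  0-simplices (4): [0], [1], [2], [3]
  1-simplices (4): [0,2], [0,3], [1,2], [1,3]

so the chain groups are C_0 ≅ Z^4, C_1 ≅ Z^4.

The boundary map ∂_1: C_1 → C_0 is given by ∂[p,q] = [q] − [p]. For instance
  ∂[0,3] = [3] − [0].
As a 4×4 matrix over Z this has rank 3, with invariant factors (1,1,1).

Reading off H_k = ker ∂_k / im ∂_{k+1}:

  H_0: rank C_0 − rank ∂_1 = 4 − 3 = 1, and the invariant factors of ∂_1 are all 1, so H_0 = Z.
  H_1: rank ker ∂_1 − rank ∂_2 = (4 − 3) − 0 = 1, and there is no ∂_2, so H_1 = Z.

As a check, the Euler characteristic is 4 − 4 = 0, which agrees with 1 − 1 = 0.

H_0 = Z,  H_1 = Z.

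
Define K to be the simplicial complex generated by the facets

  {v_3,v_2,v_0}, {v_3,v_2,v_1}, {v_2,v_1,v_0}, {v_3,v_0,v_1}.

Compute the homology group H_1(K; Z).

Take the total order v_0 < v_1 < v_2 < v_3 on the vertex set. Then K (dimension 2) consists of the simplices:

  0-simplices (4): [v_0], [v_1], [v_2], [v_3]
  1-simplices (6): [v_0,v_1], [v_0,v_2], [v_0,v_3], [v_1,v_2], [v_1,v_3], [v_2,v_3]
  2-simplices (4): [v_0,v_1,v_2], [v_0,v_1,v_3], [v_0,v_2,v_3], [v_1,v_2,v_3]

Hence C_0 ≅ Z^4, C_1 ≅ Z^6, C_2 ≅ Z^4.

∂_1: C_1 → C_0 is given by ∂[p,q] = [q] − [p]. For instance
  ∂[v_0,v_2] = [v_2] − [v_0].
The resulting 4×6 matrix has rank 3, and its Smith normal form has invariant factors (1,1,1).

∂_2: C_2 → C_1 sends each 2-simplex [p,q,r] to [q,r] − [p,r] + [p,q]. For instance
  ∂[v_0,v_1,v_2] = [v_1,v_2] − [v_0,v_2] + [v_0,v_1],
  ∂[v_0,v_2,v_3] = [v_2,v_3] − [v_0,v_3] + [v_0,v_2].
As a 6×4 matrix over Z this has rank 3, with invariant factors (1,1,1).

Reading off H_k = ker ∂_k / im ∂_{k+1}:

  H_1: rank ker ∂_1 − rank ∂_2 = (6 − 3) − 3 = 0, and the invariant factors of ∂_2 are all 1, so H_1 ≅ 0.

H_1 = 0.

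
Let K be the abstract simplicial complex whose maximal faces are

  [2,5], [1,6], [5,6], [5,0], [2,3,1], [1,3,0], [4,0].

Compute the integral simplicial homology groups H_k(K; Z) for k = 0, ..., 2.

Take the total order 0 < 1 < 2 < 3 < 4 < 5 < 6 on the vertex set. Then K (dimension 2) consists of the simplices:

  0-simplices (7): [0], [1], [2], [3], [4], [5], [6]
  1-simplices (10): [0,1], [0,3], [0,4], [0,5], [1,2], [1,3], [1,6], [2,3], [2,5], [5,6]
  2-simplices (2): [0,1,3], [1,2,3]

Hence C_0 ≅ Z^7, C_1 ≅ Z^10, C_2 ≅ Z^2.

∂_1: C_1 → C_0 maps an edge to its endpoints' difference, ∂[p,q] = q − p. For instance
  ∂[0,4] = [4] − [0].
As a 7×10 matrix over Z this has rank 6, with invariant factors (1,1,1,1,1,1).

∂_2: C_2 → C_1 acts by ∂[p,q,r] = [q,r] − [p,r] + [p,q]. For instance
  ∂[1,2,3] = [2,3] − [1,3] + [1,2],
  ∂[0,1,3] = [1,3] − [0,3] + [0,1].
This gives a 10×2 integer matrix of rank 2; reducing to Smith normal form yields diagonal entries (1,1).

Now H_k = ker ∂_k / im ∂_{k+1}, so:

  H_0: rank C_0 − rank ∂_1 = 7 − 6 = 1, and the invariant factors of ∂_1 are all 1, so H_0 ≅ Z.
  H_1: rank ker ∂_1 − rank ∂_2 = (10 − 6) − 2 = 2, and the invariant factors of ∂_2 are all 1, so H_1 ≅ Z^2.
  H_2: rank ker ∂_2 − rank ∂_3 = (2 − 2) − 0 = 0, and there is no ∂_3, so H_2 ≅ 0.

H_0 ≅ Z,  H_1 ≅ Z^2,  H_2 = 0.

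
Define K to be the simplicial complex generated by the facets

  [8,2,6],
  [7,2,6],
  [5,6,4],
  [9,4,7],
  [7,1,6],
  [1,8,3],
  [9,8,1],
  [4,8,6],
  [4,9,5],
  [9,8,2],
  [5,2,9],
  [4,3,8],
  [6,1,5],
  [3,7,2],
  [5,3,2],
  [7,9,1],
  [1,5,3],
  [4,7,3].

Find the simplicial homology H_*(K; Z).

H_0 = Z,  H_1 = Z^2,  H_2 = Z.

Fix the vertex order 1 < 2 < 3 < 4 < 5 < 6 < 7 < 8 < 9 and write every simplex with vertices in increasing order. Then dim K = 2 and the simplices of K are:

  0-simplices (9): [1], [2], [3], [4], [5], [6], [7], [8], [9]
  1-simplices (27): (27 of them)
  2-simplices (18): [1,3,5], [1,3,8], [1,5,6], [1,6,7], [1,7,9], [1,8,9], [2,3,5], [2,3,7], [2,5,9], [2,6,7], [2,6,8], [2,8,9], [3,4,7], [3,4,8], [4,5,6], [4,5,9], [4,6,8], [4,7,9]

so the chain groups are C_0 ≅ Z^9, C_1 ≅ Z^27, C_2 ≅ Z^18.

Boundary ∂_1: C_1 → C_0 is given by ∂[p,q] = [q] − [p]. For instance
  ∂[1,8] = [8] − [1].
As a 9×27 matrix over Z this has rank 8, with invariant factors (1,1,1,1,1,1,1,1).

The boundary map ∂_2: C_2 → C_1 sends each 2-simplex [p,q,r] to [q,r] − [p,r] + [p,q]. For instance
  ∂[1,8,9] = [8,9] − [1,9] + [1,8],
  ∂[2,8,9] = [8,9] − [2,9] + [2,8].
The 27×18 boundary matrix has rank 17 and Smith normal form diag(1,1,1,1,1,1,1,1,1,1,1,1,1,1,1,1,1).

Now H_k = ker ∂_k / im ∂_{k+1}, so:

  H_0: rank C_0 − rank ∂_1 = 9 − 8 = 1, and the invariant factors of ∂_1 are all 1, so H_0 ≅ Z.
  H_1: rank ker ∂_1 − rank ∂_2 = (27 − 8) − 17 = 2, and the invariant factors of ∂_2 are all 1, so H_1 ≅ Z^2.
  H_2: rank ker ∂_2 − rank ∂_3 = (18 − 17) − 0 = 1, and there is no ∂_3, so H_2 ≅ Z.

(K is a triangulation of the torus T^2.)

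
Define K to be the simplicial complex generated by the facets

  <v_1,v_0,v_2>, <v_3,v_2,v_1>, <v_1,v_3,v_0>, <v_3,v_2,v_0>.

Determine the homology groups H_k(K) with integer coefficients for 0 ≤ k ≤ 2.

H_0 = Z,  H_1 = 0,  H_2 = Z.

Fix the vertex order v_0 < v_1 < v_2 < v_3 and write every simplex with vertices in increasing order. Then dim K = 2 and the simplices of K are:

  0-simplices (4): [v_0], [v_1], [v_2], [v_3]
  1-simplices (6): [v_0,v_1], [v_0,v_2], [v_0,v_3], [v_1,v_2], [v_1,v_3], [v_2,v_3]
  2-simplices (4): [v_0,v_1,v_2], [v_0,v_1,v_3], [v_0,v_2,v_3], [v_1,v_2,v_3]

giving chain groups C_0 ≅ Z^4, C_1 ≅ Z^6, C_2 ≅ Z^4.

Boundary ∂_1: C_1 → C_0 is given by ∂[p,q] = [q] − [p]. For instance
  ∂[v_0,v_3] = [v_3] − [v_0].
As a 4×6 matrix over Z this has rank 3, with invariant factors (1,1,1).

The boundary map ∂_2: C_2 → C_1 maps a triangle to the signed sum of its edges. For instance
  ∂[v_0,v_1,v_2] = [v_1,v_2] − [v_0,v_2] + [v_0,v_1],
  ∂[v_1,v_2,v_3] = [v_2,v_3] − [v_1,v_3] + [v_1,v_2].
The 6×4 boundary matrix has rank 3 and Smith normal form diag(1,1,1).

From H_k ≅ ker(∂_k) / im(∂_{k+1}) we obtain:

  H_0: rank C_0 − rank ∂_1 = 4 − 3 = 1, and the invariant factors of ∂_1 are all 1, so H_0 = Z.
  H_1: rank ker ∂_1 − rank ∂_2 = (6 − 3) − 3 = 0, and the invariant factors of ∂_2 are all 1, so H_1 = 0.
  H_2: rank ker ∂_2 − rank ∂_3 = (4 − 3) − 0 = 1, and there is no ∂_3, so H_2 = Z.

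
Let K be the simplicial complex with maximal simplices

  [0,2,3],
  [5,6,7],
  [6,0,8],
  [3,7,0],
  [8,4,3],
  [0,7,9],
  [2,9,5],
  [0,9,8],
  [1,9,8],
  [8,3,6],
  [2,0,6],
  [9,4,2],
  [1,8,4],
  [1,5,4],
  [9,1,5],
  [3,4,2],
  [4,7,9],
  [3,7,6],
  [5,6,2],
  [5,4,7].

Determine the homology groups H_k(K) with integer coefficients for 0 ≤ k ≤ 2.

H_0 ≅ Z,  H_1 ≅ Z ⊕ Z/2Z,  H_2 = 0.

We work with the vertex ordering 0 < 1 < 2 < 3 < 4 < 5 < 6 < 7 < 8 < 9. The simplices of K, each written with vertices in increasing order, are:

  0-simplices (10): [0], [1], [2], [3], [4], [5], [6], [7], [8], [9]
  1-simplices (30): (30 of them)
  2-simplices (20): (20 of them)

so the chain groups are C_0 ≅ Z^10, C_1 ≅ Z^30, C_2 ≅ Z^20.

∂_1: C_1 → C_0 sends each edge [p,q] (with p < q) to q − p. For instance
  ∂[4,9] = [9] − [4].
This gives a 10×30 integer matrix of rank 9; reducing to Smith normal form yields diagonal entries (1,1,1,1,1,1,1,1,1).

Boundary ∂_2: C_2 → C_1 acts by ∂[p,q,r] = [q,r] − [p,r] + [p,q]. For instance
  ∂[3,6,7] = [6,7] − [3,7] + [3,6],
  ∂[2,4,9] = [4,9] − [2,9] + [2,4].
This gives a 30×20 integer matrix of rank 20; reducing to Smith normal form yields diagonal entries (1,1,1,1,1,1,1,1,1,1,1,1,1,1,1,1,1,1,1,2).

From H_k ≅ ker(∂_k) / im(∂_{k+1}) we obtain:

  H_0: rank C_0 − rank ∂_1 = 10 − 9 = 1, and the invariant factors of ∂_1 are all 1, so H_0 = Z.
  H_1: rank ker ∂_1 − rank ∂_2 = (30 − 9) − 20 = 1, and ∂_2 has invariant factor 2 > 1, so H_1 = Z ⊕ Z/2Z.
  H_2: rank ker ∂_2 − rank ∂_3 = (20 − 20) − 0 = 0, and there is no ∂_3, so H_2 = 0.

(K is a triangulation of the Klein bottle.)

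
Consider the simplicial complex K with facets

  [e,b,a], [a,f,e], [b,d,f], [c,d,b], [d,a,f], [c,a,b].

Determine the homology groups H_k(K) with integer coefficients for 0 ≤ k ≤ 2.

H_0 = Z,  H_1 = Z,  H_2 = 0.

Take the total order a < b < c < d < e < f on the vertex set. Then K (dimension 2) consists of the simplices:

  0-simplices (6): a, b, c, d, e, f
  1-simplices (12): ab, ac, ad, ae, af, bc, bd, be, bf, cd, df, ef
  2-simplices (6): abc, abe, adf, aef, bcd, bdf

so the chain groups are C_0 ≅ Z^6, C_1 ≅ Z^12, C_2 ≅ Z^6.

Boundary ∂_1: C_1 → C_0 sends each edge [p,q] (with p < q) to q − p.
As a 6×12 matrix over Z this has rank 5, with invariant factors (1,1,1,1,1).

Boundary ∂_2: C_2 → C_1 sends each 2-simplex [p,q,r] to [q,r] − [p,r] + [p,q]. For instance
  ∂bdf = df − bf + bd,
  ∂abe = be − ae + ab.
The resulting 12×6 matrix has rank 6, and its Smith normal form has invariant factors (1,1,1,1,1,1).

Now H_k = ker ∂_k / im ∂_{k+1}, so:

  H_0: rank C_0 − rank ∂_1 = 6 − 5 = 1, and the invariant factors of ∂_1 are all 1, so H_0 = Z.
  H_1: rank ker ∂_1 − rank ∂_2 = (12 − 5) − 6 = 1, and the invariant factors of ∂_2 are all 1, so H_1 = Z.
  H_2: rank ker ∂_2 − rank ∂_3 = (6 − 6) − 0 = 0, and there is no ∂_3, so H_2 = 0.

(K is a triangulation of the cylinder S^1 x I.)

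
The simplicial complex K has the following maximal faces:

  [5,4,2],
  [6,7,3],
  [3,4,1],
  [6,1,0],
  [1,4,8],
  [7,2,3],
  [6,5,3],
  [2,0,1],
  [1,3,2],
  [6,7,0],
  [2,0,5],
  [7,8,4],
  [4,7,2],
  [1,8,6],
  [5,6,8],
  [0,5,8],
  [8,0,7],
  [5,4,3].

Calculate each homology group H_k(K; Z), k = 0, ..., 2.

H_0 ≅ Z,  H_1 ≅ Z × Z/2,  H_2 = 0.

We work with the vertex ordering 0 < 1 < 2 < 3 < 4 < 5 < 6 < 7 < 8. The simplices of K, each written with vertices in increasing order, are:

  0-simplices (9): [0], [1], [2], [3], [4], [5], [6], [7], [8]
  1-simplices (27): (27 of them)
  2-simplices (18): [0,1,2], [0,1,6], [0,2,5], [0,5,8], [0,6,7], [0,7,8], [1,2,3], [1,3,4], [1,4,8], [1,6,8], [2,3,7], [2,4,5], [2,4,7], [3,4,5], [3,5,6], [3,6,7], [4,7,8], [5,6,8]

so the chain groups are C_0 ≅ Z^9, C_1 ≅ Z^27, C_2 ≅ Z^18.

∂_1: C_1 → C_0 sends each edge [p,q] (with p < q) to q − p. For instance
  ∂[5,6] = [6] − [5].
The resulting 9×27 matrix has rank 8, and its Smith normal form has invariant factors (1,1,1,1,1,1,1,1).

∂_2: C_2 → C_1 acts by ∂[p,q,r] = [q,r] − [p,r] + [p,q]. For instance
  ∂[1,2,3] = [2,3] − [1,3] + [1,2],
  ∂[1,4,8] = [4,8] − [1,8] + [1,4].
This gives a 27×18 integer matrix of rank 18; reducing to Smith normal form yields diagonal entries (1,1,1,1,1,1,1,1,1,1,1,1,1,1,1,1,1,2).

Now H_k = ker ∂_k / im ∂_{k+1}, so:

  H_0: rank C_0 − rank ∂_1 = 9 − 8 = 1, and the invariant factors of ∂_1 are all 1, so H_0 ≅ Z.
  H_1: rank ker ∂_1 − rank ∂_2 = (27 − 8) − 18 = 1, and ∂_2 has invariant factor 2 > 1, so H_1 ≅ Z × Z/2.
  H_2: rank ker ∂_2 − rank ∂_3 = (18 − 18) − 0 = 0, and there is no ∂_3, so H_2 ≅ 0.

As a check, the Euler characteristic is 9 − 27 + 18 = 0, which agrees with 1 − 1 + 0 = 0.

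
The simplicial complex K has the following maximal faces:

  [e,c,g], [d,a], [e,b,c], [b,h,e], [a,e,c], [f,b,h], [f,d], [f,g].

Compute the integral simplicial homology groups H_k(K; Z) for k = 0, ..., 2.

H_0 ≅ Z,  H_1 ≅ Z^2,  H_2 = 0.

Take the total order a < b < c < d < e < f < g < h on the vertex set. Then K (dimension 2) consists of the simplices:

  0-simplices (8): a, b, c, d, e, f, g, h
  1-simplices (14): ac, ad, ae, bc, be, bf, bh, ce, cg, df, eg, eh, fg, fh
  2-simplices (5): ace, bce, beh, bfh, ceg

Hence C_0 ≅ Z^8, C_1 ≅ Z^14, C_2 ≅ Z^5.

The boundary map ∂_1: C_1 → C_0 is given by ∂[p,q] = [q] − [p].
The resulting 8×14 matrix has rank 7, and its Smith normal form has invariant factors (1,1,1,1,1,1,1).

Boundary ∂_2: C_2 → C_1 acts by ∂[p,q,r] = [q,r] − [p,r] + [p,q]. For instance
  ∂beh = eh − bh + be,
  ∂bce = ce − be + bc.
As a 14×5 matrix over Z this has rank 5, with invariant factors (1,1,1,1,1).

Computing H_k = (kernel of ∂_k) / (image of ∂_{k+1}):

  H_0: rank C_0 − rank ∂_1 = 8 − 7 = 1, and the invariant factors of ∂_1 are all 1, so H_0 = Z.
  H_1: rank ker ∂_1 − rank ∂_2 = (14 − 7) − 5 = 2, and the invariant factors of ∂_2 are all 1, so H_1 = Z^2.
  H_2: rank ker ∂_2 − rank ∂_3 = (5 − 5) − 0 = 0, and there is no ∂_3, so H_2 = 0.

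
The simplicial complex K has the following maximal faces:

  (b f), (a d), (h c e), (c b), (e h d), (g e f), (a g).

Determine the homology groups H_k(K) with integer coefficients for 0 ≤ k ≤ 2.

H_0 ≅ Z,  H_1 ≅ Z^2,  H_2 = 0.

Take the total order a < b < c < d < e < f < g < h on the vertex set. Then K (dimension 2) consists of the simplices:

  0-simplices (8): a, b, c, d, e, f, g, h
  1-simplices (12): ad, ag, bc, bf, ce, ch, de, dh, ef, eg, eh, fg
  2-simplices (3): ceh, deh, efg

so the chain groups are C_0 ≅ Z^8, C_1 ≅ Z^12, C_2 ≅ Z^3.

∂_1: C_1 → C_0 is given by ∂[p,q] = [q] − [p]. For instance
  ∂dh = h − d.
The 8×12 boundary matrix has rank 7 and Smith normal form diag(1,1,1,1,1,1,1).

The boundary map ∂_2: C_2 → C_1 maps a triangle to the signed sum of its edges. For instance
  ∂ceh = eh − ch + ce,
  ∂efg = fg − eg + ef.
The 12×3 boundary matrix has rank 3 and Smith normal form diag(1,1,1).

Reading off H_k = ker ∂_k / im ∂_{k+1}:

  H_0: rank C_0 − rank ∂_1 = 8 − 7 = 1, and the invariant factors of ∂_1 are all 1, so H_0 ≅ Z.
  H_1: rank ker ∂_1 − rank ∂_2 = (12 − 7) − 3 = 2, and the invariant factors of ∂_2 are all 1, so H_1 ≅ Z^2.
  H_2: rank ker ∂_2 − rank ∂_3 = (3 − 3) − 0 = 0, and there is no ∂_3, so H_2 ≅ 0.

As a check, the Euler characteristic is 8 − 12 + 3 = -1, which agrees with 1 − 2 + 0 = -1.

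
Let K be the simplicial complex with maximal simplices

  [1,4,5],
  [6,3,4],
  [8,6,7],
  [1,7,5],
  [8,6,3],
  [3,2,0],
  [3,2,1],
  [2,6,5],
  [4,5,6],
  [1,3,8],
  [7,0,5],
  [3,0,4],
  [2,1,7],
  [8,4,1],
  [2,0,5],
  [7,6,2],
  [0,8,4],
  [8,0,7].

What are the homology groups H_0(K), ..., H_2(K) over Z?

We work with the vertex ordering 0 < 1 < 2 < 3 < 4 < 5 < 6 < 7 < 8. The simplices of K, each written with vertices in increasing order, are:

  0-simplices (9): [0], [1], [2], [3], [4], [5], [6], [7], [8]
  1-simplices (27): (27 of them)
  2-simplices (18): [0,2,3], [0,2,5], [0,3,4], [0,4,8], [0,5,7], [0,7,8], [1,2,3], [1,2,7], [1,3,8], [1,4,5], [1,4,8], [1,5,7], [2,5,6], [2,6,7], [3,4,6], [3,6,8], [4,5,6], [6,7,8]

giving chain groups C_0 ≅ Z^9, C_1 ≅ Z^27, C_2 ≅ Z^18.

∂_1: C_1 → C_0 sends each edge [p,q] (with p < q) to q − p. For instance
  ∂[0,8] = [8] − [0].
The 9×27 boundary matrix has rank 8 and Smith normal form diag(1,1,1,1,1,1,1,1).

The boundary map ∂_2: C_2 → C_1 acts by ∂[p,q,r] = [q,r] − [p,r] + [p,q]. For instance
  ∂[2,5,6] = [5,6] − [2,6] + [2,5],
  ∂[0,4,8] = [4,8] − [0,8] + [0,4].
As a 27×18 matrix over Z this has rank 18, with invariant factors (1,1,1,1,1,1,1,1,1,1,1,1,1,1,1,1,1,2).

Now H_k = ker ∂_k / im ∂_{k+1}, so:

  H_0: rank C_0 − rank ∂_1 = 9 − 8 = 1, and the invariant factors of ∂_1 are all 1, so H_0 ≅ Z.
  H_1: rank ker ∂_1 − rank ∂_2 = (27 − 8) − 18 = 1, and ∂_2 has invariant factor 2 > 1, so H_1 ≅ Z ⊕ Z/2.
  H_2: rank ker ∂_2 − rank ∂_3 = (18 − 18) − 0 = 0, and there is no ∂_3, so H_2 ≅ 0.

H_0 = Z,  H_1 = Z ⊕ Z/2,  H_2 = 0.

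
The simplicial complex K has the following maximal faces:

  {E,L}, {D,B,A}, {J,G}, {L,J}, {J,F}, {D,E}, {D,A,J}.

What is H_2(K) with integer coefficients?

H_2 = 0.

Fix the vertex order A < B < D < E < F < G < J < L and write every simplex with vertices in increasing order. Then dim K = 2 and the simplices of K are:

  0-simplices (8): A, B, D, E, F, G, J, L
  1-simplices (10): AB, AD, AJ, BD, DE, DJ, EL, FJ, GJ, JL
  2-simplices (2): ABD, ADJ

Hence C_0 ≅ Z^8, C_1 ≅ Z^10, C_2 ≅ Z^2.

Boundary ∂_1: C_1 → C_0 maps an edge to its endpoints' difference, ∂[p,q] = q − p. For instance
  ∂AJ = J − A.
This gives a 8×10 integer matrix of rank 7; reducing to Smith normal form yields diagonal entries (1,1,1,1,1,1,1).

The boundary map ∂_2: C_2 → C_1 sends each 2-simplex [p,q,r] to [q,r] − [p,r] + [p,q]. For instance
  ∂ADJ = DJ − AJ + AD,
  ∂ABD = BD − AD + AB.
As a 10×2 matrix over Z this has rank 2, with invariant factors (1,1).

Now H_k = ker ∂_k / im ∂_{k+1}, so:

  H_2: rank ker ∂_2 − rank ∂_3 = (2 − 2) − 0 = 0, and there is no ∂_3, so H_2 ≅ 0.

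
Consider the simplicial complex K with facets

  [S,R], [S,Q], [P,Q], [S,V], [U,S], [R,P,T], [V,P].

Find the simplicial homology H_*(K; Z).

H_0 ≅ Z,  H_1 ≅ Z^2,  H_2 = 0.

We work with the vertex ordering P < Q < R < S < T < U < V. The simplices of K, each written with vertices in increasing order, are:

  0-simplices (7): P, Q, R, S, T, U, V
  1-simplices (9): PQ, PR, PT, PV, QS, RS, RT, SU, SV
  2-simplices (1): PRT

so the chain groups are C_0 ≅ Z^7, C_1 ≅ Z^9, C_2 ≅ Z^1.

∂_1: C_1 → C_0 maps an edge to its endpoints' difference, ∂[p,q] = q − p. For instance
  ∂SU = U − S.
As a 7×9 matrix over Z this has rank 6, with invariant factors (1,1,1,1,1,1).

Boundary ∂_2: C_2 → C_1 maps a triangle to the signed sum of its edges. For instance
  ∂PRT = RT − PT + PR.
The 9×1 boundary matrix has rank 1 and Smith normal form diag(1).

Now H_k = ker ∂_k / im ∂_{k+1}, so:

  H_0: rank C_0 − rank ∂_1 = 7 − 6 = 1, and the invariant factors of ∂_1 are all 1, so H_0 = Z.
  H_1: rank ker ∂_1 − rank ∂_2 = (9 − 6) − 1 = 2, and the invariant factors of ∂_2 are all 1, so H_1 = Z^2.
  H_2: rank ker ∂_2 − rank ∂_3 = (1 − 1) − 0 = 0, and there is no ∂_3, so H_2 = 0.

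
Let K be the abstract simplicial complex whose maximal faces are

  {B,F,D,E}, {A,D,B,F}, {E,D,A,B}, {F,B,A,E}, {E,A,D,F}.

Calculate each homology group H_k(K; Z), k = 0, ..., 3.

H_0 = Z,  H_1 = 0,  H_2 = 0,  H_3 = Z.

Fix the vertex order A < B < D < E < F and write every simplex with vertices in increasing order. Then dim K = 3 and the simplices of K are:

  0-simplices (5): A, B, D, E, F
  1-simplices (10): AB, AD, AE, AF, BD, BE, BF, DE, DF, EF
  2-simplices (10): ABD, ABE, ABF, ADE, ADF, AEF, BDE, BDF, BEF, DEF
  3-simplices (5): ABDE, ABDF, ABEF, ADEF, BDEF

Hence C_0 ≅ Z^5, C_1 ≅ Z^10, C_2 ≅ Z^10, C_3 ≅ Z^5.

Boundary ∂_1: C_1 → C_0 is given by ∂[p,q] = [q] − [p]. For instance
  ∂DE = E − D.
The 5×10 boundary matrix has rank 4 and Smith normal form diag(1,1,1,1).

∂_2: C_2 → C_1 sends each 2-simplex [p,q,r] to [q,r] − [p,r] + [p,q]. For instance
  ∂BEF = EF − BF + BE,
  ∂BDF = DF − BF + BD.
The 10×10 boundary matrix has rank 6 and Smith normal form diag(1,1,1,1,1,1).

∂_3: C_3 → C_2 sends each 3-simplex σ to the alternating sum Σ_i (−1)^i (σ with its i-th vertex removed). For instance
  ∂ABDF = BDF − ADF + ABF − ABD,
  ∂ADEF = DEF − AEF + ADF − ADE.
This gives a 10×5 integer matrix of rank 4; reducing to Smith normal form yields diagonal entries (1,1,1,1).

Now H_k = ker ∂_k / im ∂_{k+1}, so:

  H_0: rank C_0 − rank ∂_1 = 5 − 4 = 1, and the invariant factors of ∂_1 are all 1, so H_0 = Z.
  H_1: rank ker ∂_1 − rank ∂_2 = (10 − 4) − 6 = 0, and the invariant factors of ∂_2 are all 1, so H_1 = 0.
  H_2: rank ker ∂_2 − rank ∂_3 = (10 − 6) − 4 = 0, and the invariant factors of ∂_3 are all 1, so H_2 = 0.
  H_3: rank ker ∂_3 − rank ∂_4 = (5 − 4) − 0 = 1, and there is no ∂_4, so H_3 = Z.

As a check, the Euler characteristic is 5 − 10 + 10 − 5 = 0, which agrees with 1 − 0 + 0 − 1 = 0.
(K is a triangulation of the 3-sphere S^3.)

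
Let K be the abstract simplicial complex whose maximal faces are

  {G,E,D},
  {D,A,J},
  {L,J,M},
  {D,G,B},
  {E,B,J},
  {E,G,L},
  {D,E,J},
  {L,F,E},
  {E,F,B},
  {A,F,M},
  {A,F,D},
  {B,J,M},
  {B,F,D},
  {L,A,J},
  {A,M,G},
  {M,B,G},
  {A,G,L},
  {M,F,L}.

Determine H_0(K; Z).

H_0 = Z.

K has 9 vertices, 27 edges, 18 triangles.
rank ∂_0 = 0, rank ∂_1 = 8 ⇒ b_0 = 9 − 0 − 8 = 1; all invariant factors of ∂_1 are 1 so no torsion. So H_0 = Z.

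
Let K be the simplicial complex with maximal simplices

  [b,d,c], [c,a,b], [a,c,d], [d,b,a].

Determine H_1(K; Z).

H_1 ≅ 0.

Order the vertices as a < b < c < d. Listing each simplex with vertices in this order, K has dimension 2 with simplices:

  0-simplices (4): a, b, c, d
  1-simplices (6): ab, ac, ad, bc, bd, cd
  2-simplices (4): abc, abd, acd, bcd

giving chain groups C_0 ≅ Z^4, C_1 ≅ Z^6, C_2 ≅ Z^4.

Boundary ∂_1: C_1 → C_0 is given by ∂[p,q] = [q] − [p]. For instance
  ∂ac = c − a.
The 4×6 boundary matrix has rank 3 and Smith normal form diag(1,1,1).

∂_2: C_2 → C_1 maps a triangle to the signed sum of its edges. For instance
  ∂abd = bd − ad + ab,
  ∂bcd = cd − bd + bc.
As a 6×4 matrix over Z this has rank 3, with invariant factors (1,1,1).

Reading off H_k = ker ∂_k / im ∂_{k+1}:

  H_1: rank ker ∂_1 − rank ∂_2 = (6 − 3) − 3 = 0, and the invariant factors of ∂_2 are all 1, so H_1 ≅ 0.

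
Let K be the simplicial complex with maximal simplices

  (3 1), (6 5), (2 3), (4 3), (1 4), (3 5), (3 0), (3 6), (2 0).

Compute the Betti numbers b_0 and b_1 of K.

b_0 = 1, b_1 = 3.

K has 7 vertices, 9 edges.
rank ∂_0 = 0, rank ∂_1 = 6 ⇒ b_0 = 7 − 0 − 6 = 1; all invariant factors of ∂_1 are 1 so no torsion. So H_0 ≅ Z.
rank ∂_1 = 6, rank ∂_2 = 0 ⇒ b_1 = 9 − 6 − 0 = 3. So H_1 ≅ Z^3.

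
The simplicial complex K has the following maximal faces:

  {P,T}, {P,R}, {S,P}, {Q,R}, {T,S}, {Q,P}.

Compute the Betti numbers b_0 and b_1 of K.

b_0 = 1, b_1 = 2.

Order the vertices as P < Q < R < S < T. Listing each simplex with vertices in this order, K has dimension 1 with simplices:

  0-simplices (5): P, Q, R, S, T
  1-simplices (6): PQ, PR, PS, PT, QR, ST

Hence C_0 ≅ Z^5, C_1 ≅ Z^6.

Boundary ∂_1: C_1 → C_0 sends each edge [p,q] (with p < q) to q − p. For instance
  ∂PS = S − P.
As a 5×6 matrix over Z this has rank 4, with invariant factors (1,1,1,1).

From H_k ≅ ker(∂_k) / im(∂_{k+1}) we obtain:

  H_0: rank C_0 − rank ∂_1 = 5 − 4 = 1, and the invariant factors of ∂_1 are all 1, so H_0 = Z.
  H_1: rank ker ∂_1 − rank ∂_2 = (6 − 4) − 0 = 2, and there is no ∂_2, so H_1 = Z^2.

Hence the Betti numbers are b_0 = 1, b_1 = 2.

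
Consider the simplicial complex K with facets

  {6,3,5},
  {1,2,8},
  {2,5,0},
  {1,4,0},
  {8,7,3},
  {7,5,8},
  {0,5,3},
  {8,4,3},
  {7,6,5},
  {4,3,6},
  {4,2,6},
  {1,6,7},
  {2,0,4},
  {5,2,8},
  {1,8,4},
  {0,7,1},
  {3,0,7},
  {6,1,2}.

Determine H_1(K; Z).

H_1 ≅ Z ⊕ Z/2.

Fix the vertex order 0 < 1 < 2 < 3 < 4 < 5 < 6 < 7 < 8 and write every simplex with vertices in increasing order. Then dim K = 2 and the simplices of K are:

  0-simplices (9): [0], [1], [2], [3], [4], [5], [6], [7], [8]
  1-simplices (27): (27 of them)
  2-simplices (18): [0,1,4], [0,1,7], [0,2,4], [0,2,5], [0,3,5], [0,3,7], [1,2,6], [1,2,8], [1,4,8], [1,6,7], [2,4,6], [2,5,8], [3,4,6], [3,4,8], [3,5,6], [3,7,8], [5,6,7], [5,7,8]

so the chain groups are C_0 ≅ Z^9, C_1 ≅ Z^27, C_2 ≅ Z^18.

The boundary map ∂_1: C_1 → C_0 sends each edge [p,q] (with p < q) to q − p. For instance
  ∂[3,5] = [5] − [3].
The resulting 9×27 matrix has rank 8, and its Smith normal form has invariant factors (1,1,1,1,1,1,1,1).

Boundary ∂_2: C_2 → C_1 sends each 2-simplex [p,q,r] to [q,r] − [p,r] + [p,q]. For instance
  ∂[2,5,8] = [5,8] − [2,8] + [2,5],
  ∂[5,6,7] = [6,7] − [5,7] + [5,6].
This gives a 27×18 integer matrix of rank 18; reducing to Smith normal form yields diagonal entries (1,1,1,1,1,1,1,1,1,1,1,1,1,1,1,1,1,2).

Computing H_k = (kernel of ∂_k) / (image of ∂_{k+1}):

  H_1: rank ker ∂_1 − rank ∂_2 = (27 − 8) − 18 = 1, and ∂_2 has invariant factor 2 > 1, so H_1 ≅ Z ⊕ Z/2.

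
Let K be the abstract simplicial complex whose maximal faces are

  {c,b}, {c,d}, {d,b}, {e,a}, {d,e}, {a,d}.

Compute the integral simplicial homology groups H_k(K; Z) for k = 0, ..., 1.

H_0 ≅ Z,  H_1 ≅ Z^2.

K has 5 vertices, 6 edges.
rank ∂_0 = 0, rank ∂_1 = 4 ⇒ b_0 = 5 − 0 − 4 = 1; all invariant factors of ∂_1 are 1 so no torsion. So H_0 ≅ Z.
rank ∂_1 = 4, rank ∂_2 = 0 ⇒ b_1 = 6 − 4 − 0 = 2. So H_1 ≅ Z^2.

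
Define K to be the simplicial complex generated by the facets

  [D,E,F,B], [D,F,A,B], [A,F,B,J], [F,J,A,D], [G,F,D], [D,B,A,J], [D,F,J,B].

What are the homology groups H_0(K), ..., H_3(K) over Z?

Take the total order A < B < D < E < F < G < J on the vertex set. Then K (dimension 3) consists of the simplices:

  0-simplices (7): A, B, D, E, F, G, J
  1-simplices (15): AB, AD, AF, AJ, BD, BE, BF, BJ, DE, DF, DG, DJ, EF, FG, FJ
  2-simplices (14): ABD, ABF, ABJ, ADF, ADJ, AFJ, BDE, BDF, BDJ, BEF, BFJ, DEF, DFG, DFJ
  3-simplices (6): ABDF, ABDJ, ABFJ, ADFJ, BDEF, BDFJ

giving chain groups C_0 ≅ Z^7, C_1 ≅ Z^15, C_2 ≅ Z^14, C_3 ≅ Z^6.

∂_1: C_1 → C_0 maps an edge to its endpoints' difference, ∂[p,q] = q − p.
The resulting 7×15 matrix has rank 6, and its Smith normal form has invariant factors (1,1,1,1,1,1).

∂_2: C_2 → C_1 sends each 2-simplex [p,q,r] to [q,r] − [p,r] + [p,q]. For instance
  ∂DFG = FG − DG + DF,
  ∂BDF = DF − BF + BD.
As a 15×14 matrix over Z this has rank 9, with invariant factors (1,1,1,1,1,1,1,1,1).

Boundary ∂_3: C_3 → C_2 sends each 3-simplex σ to the alternating sum Σ_i (−1)^i (σ with its i-th vertex removed). For instance
  ∂ADFJ = DFJ − AFJ + ADJ − ADF,
  ∂ABDJ = BDJ − ADJ + ABJ − ABD.
As a 14×6 matrix over Z this has rank 5, with invariant factors (1,1,1,1,1).

Reading off H_k = ker ∂_k / im ∂_{k+1}:

  H_0: rank C_0 − rank ∂_1 = 7 − 6 = 1, and the invariant factors of ∂_1 are all 1, so H_0 = Z.
  H_1: rank ker ∂_1 − rank ∂_2 = (15 − 6) − 9 = 0, and the invariant factors of ∂_2 are all 1, so H_1 = 0.
  H_2: rank ker ∂_2 − rank ∂_3 = (14 − 9) − 5 = 0, and the invariant factors of ∂_3 are all 1, so H_2 = 0.
  H_3: rank ker ∂_3 − rank ∂_4 = (6 − 5) − 0 = 1, and there is no ∂_4, so H_3 = Z.

H_0 = Z,  H_1 = 0,  H_2 = 0,  H_3 = Z.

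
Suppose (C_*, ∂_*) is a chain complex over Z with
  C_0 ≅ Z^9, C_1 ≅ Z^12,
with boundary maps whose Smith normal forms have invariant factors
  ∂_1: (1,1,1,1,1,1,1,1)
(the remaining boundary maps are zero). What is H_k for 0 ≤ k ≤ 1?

H_0 ≅ Z,  H_1 ≅ Z^4.

H_0: b_0 = 9 − 0 − 8 = 1; torsion from ∂_1 factors > 1: none. So H_0 ≅ Z.
H_1: b_1 = 12 − 8 − 0 = 4; torsion from ∂_2 factors > 1: none. So H_1 ≅ Z^4.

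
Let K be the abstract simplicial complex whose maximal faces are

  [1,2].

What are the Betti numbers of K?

We work with the vertex ordering 1 < 2. The simplices of K, each written with vertices in increasing order, are:

  0-simplices (2): [1], [2]
  1-simplices (1): [1,2]

Hence C_0 ≅ Z^2, C_1 ≅ Z^1.

∂_1: C_1 → C_0 sends each edge [p,q] (with p < q) to q − p.
As a 2×1 matrix over Z this has rank 1, with invariant factors (1).

From H_k ≅ ker(∂_k) / im(∂_{k+1}) we obtain:

  H_0: rank C_0 − rank ∂_1 = 2 − 1 = 1, and the invariant factors of ∂_1 are all 1, so H_0 ≅ Z.
  H_1: rank ker ∂_1 − rank ∂_2 = (1 − 1) − 0 = 0, and there is no ∂_2, so H_1 ≅ 0.

As a check, the Euler characteristic is 2 − 1 = 1, which agrees with 1 − 0 = 1.
(K is a triangulation of the 1-simplex.)

Hence the Betti numbers are b_0 = 1, b_1 = 0.

b_0 = 1, b_1 = 0.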